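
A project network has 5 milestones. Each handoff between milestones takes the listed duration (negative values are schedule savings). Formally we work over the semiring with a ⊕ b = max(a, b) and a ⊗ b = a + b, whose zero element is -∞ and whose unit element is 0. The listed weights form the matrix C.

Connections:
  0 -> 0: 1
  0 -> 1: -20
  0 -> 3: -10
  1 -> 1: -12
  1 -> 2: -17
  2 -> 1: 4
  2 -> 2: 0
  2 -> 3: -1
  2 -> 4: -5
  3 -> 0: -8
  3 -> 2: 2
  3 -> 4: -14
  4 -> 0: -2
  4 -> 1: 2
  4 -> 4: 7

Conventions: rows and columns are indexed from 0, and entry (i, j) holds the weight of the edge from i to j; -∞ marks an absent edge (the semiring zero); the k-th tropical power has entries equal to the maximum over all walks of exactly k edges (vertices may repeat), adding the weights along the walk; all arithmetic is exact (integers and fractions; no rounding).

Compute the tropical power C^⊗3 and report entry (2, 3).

C^⊗2:
  [2, -19, -8, -9, -24]
  [-∞, -13, -17, -18, -22]
  [-7, 4, 1, -1, 2]
  [-7, 6, 2, 1, -3]
  [5, 9, -15, -12, 14]
C^⊗3:
  [3, -4, -7, -8, -13]
  [-24, -13, -16, -18, -15]
  [0, 5, 1, 0, 9]
  [-5, 6, 3, 1, 4]
  [12, 16, -8, -5, 21]
Key observation: the optimum is the walk 2->3->2->3, with weight (-1) + 2 + (-1) = 0.
Optimal value attained by: walk 2->3->2->3.
Answer: (C^⊗3)[2][3] = 0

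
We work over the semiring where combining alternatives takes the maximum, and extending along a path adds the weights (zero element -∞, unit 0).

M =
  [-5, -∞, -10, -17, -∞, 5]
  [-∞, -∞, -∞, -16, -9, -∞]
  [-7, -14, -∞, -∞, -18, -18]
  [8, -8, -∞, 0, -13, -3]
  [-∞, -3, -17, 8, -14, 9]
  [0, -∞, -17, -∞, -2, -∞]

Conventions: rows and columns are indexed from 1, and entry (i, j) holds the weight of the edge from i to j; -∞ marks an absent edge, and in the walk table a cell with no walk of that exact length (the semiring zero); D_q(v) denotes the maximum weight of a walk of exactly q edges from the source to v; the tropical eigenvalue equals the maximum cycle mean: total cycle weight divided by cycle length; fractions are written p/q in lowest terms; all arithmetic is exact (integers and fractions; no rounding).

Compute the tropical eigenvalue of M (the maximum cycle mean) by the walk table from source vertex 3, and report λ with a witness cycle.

q=0: [-∞, -∞, 0, -∞, -∞, -∞]
q=1: [-7, -14, -∞, -∞, -18, -18]
q=2: [-12, -21, -17, -10, -20, -2]
q=3: [-2, -18, -19, -10, -4, -7]
q=4: [-2, -7, -12, 4, -9, 5]
q=5: [12, -4, -12, 4, 3, 3]
q=6: [12, 0, 2, 11, 1, 17]
Optimal cycle mean attained by: cycle 1->6->5->4->1, total 5 + (-2) + 8 + 8, length 4.
Answer: λ = 19/4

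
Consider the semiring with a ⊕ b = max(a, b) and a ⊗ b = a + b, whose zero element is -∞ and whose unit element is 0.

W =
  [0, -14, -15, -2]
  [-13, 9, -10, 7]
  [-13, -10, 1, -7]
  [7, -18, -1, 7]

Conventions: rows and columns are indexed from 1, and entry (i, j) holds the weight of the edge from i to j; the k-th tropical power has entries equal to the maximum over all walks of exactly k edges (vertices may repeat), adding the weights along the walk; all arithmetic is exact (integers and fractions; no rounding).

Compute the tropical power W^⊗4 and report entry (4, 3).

W^⊗2:
  [5, -5, -3, 5]
  [14, 18, 6, 16]
  [0, -1, 2, 0]
  [14, -7, 6, 14]
W^⊗3:
  [12, 4, 4, 12]
  [23, 27, 15, 25]
  [7, 8, 3, 7]
  [21, 2, 13, 21]
W^⊗4:
  [19, 13, 11, 19]
  [32, 36, 24, 34]
  [14, 17, 6, 15]
  [28, 11, 20, 28]
Key observation: the optimum is the walk 4->4->4->4->3, with weight 7 + 7 + 7 + (-1) = 20.
Optimal value attained by: walk 4->4->4->4->3.
Answer: (W^⊗4)[4][3] = 20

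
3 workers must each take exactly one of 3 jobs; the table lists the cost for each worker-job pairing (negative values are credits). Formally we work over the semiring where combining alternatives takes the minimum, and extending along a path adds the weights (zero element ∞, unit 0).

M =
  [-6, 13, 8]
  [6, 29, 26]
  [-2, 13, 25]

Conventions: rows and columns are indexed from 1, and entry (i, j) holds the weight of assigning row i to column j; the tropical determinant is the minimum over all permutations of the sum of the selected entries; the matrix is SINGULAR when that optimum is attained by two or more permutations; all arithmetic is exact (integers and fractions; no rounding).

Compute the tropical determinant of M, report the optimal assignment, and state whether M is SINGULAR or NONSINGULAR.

σ = (1, 2, 3): (-6) + 29 + 25 = 48
σ = (1, 3, 2): (-6) + 26 + 13 = 33
σ = (2, 1, 3): 13 + 6 + 25 = 44
σ = (2, 3, 1): 13 + 26 + (-2) = 37
σ = (3, 1, 2): 8 + 6 + 13 = 27
σ = (3, 2, 1): 8 + 29 + (-2) = 35
Optimal value attained by: σ = (3, 1, 2).
Answer: det⊕(M) = 27; verdict: NONSINGULAR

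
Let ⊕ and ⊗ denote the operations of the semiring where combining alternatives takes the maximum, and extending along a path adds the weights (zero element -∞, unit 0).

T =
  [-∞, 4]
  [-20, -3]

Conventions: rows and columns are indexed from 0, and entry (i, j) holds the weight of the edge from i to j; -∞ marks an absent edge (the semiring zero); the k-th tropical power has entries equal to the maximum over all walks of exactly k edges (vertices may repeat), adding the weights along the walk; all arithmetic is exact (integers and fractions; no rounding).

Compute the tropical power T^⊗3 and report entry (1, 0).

T^⊗2:
  [-16, 1]
  [-23, -6]
T^⊗3:
  [-19, -2]
  [-26, -9]
Key observation: the optimum is the walk 1->1->1->0, with weight (-3) + (-3) + (-20) = -26.
Optimal value attained by: walk 1->1->1->0.
Answer: (T^⊗3)[1][0] = -26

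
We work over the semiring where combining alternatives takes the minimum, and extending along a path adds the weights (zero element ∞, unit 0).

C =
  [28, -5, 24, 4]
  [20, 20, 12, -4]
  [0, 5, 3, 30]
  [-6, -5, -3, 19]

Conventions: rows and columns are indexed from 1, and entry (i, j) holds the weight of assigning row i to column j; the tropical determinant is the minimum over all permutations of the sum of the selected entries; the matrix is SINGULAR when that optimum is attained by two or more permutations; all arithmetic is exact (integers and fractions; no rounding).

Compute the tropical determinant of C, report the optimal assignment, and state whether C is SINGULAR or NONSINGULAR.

σ = (1, 2, 3, 4): 28 + 20 + 3 + 19 = 70
σ = (1, 2, 4, 3): 28 + 20 + 30 + (-3) = 75
σ = (1, 3, 2, 4): 28 + 12 + 5 + 19 = 64
σ = (1, 3, 4, 2): 28 + 12 + 30 + (-5) = 65
σ = (1, 4, 2, 3): 28 + (-4) + 5 + (-3) = 26
σ = (1, 4, 3, 2): 28 + (-4) + 3 + (-5) = 22
σ = (2, 1, 3, 4): (-5) + 20 + 3 + 19 = 37
σ = (2, 1, 4, 3): (-5) + 20 + 30 + (-3) = 42
σ = (2, 3, 1, 4): (-5) + 12 + 0 + 19 = 26
σ = (2, 3, 4, 1): (-5) + 12 + 30 + (-6) = 31
σ = (2, 4, 1, 3): (-5) + (-4) + 0 + (-3) = -12
σ = (2, 4, 3, 1): (-5) + (-4) + 3 + (-6) = -12
σ = (3, 1, 2, 4): 24 + 20 + 5 + 19 = 68
σ = (3, 1, 4, 2): 24 + 20 + 30 + (-5) = 69
σ = (3, 2, 1, 4): 24 + 20 + 0 + 19 = 63
σ = (3, 2, 4, 1): 24 + 20 + 30 + (-6) = 68
σ = (3, 4, 1, 2): 24 + (-4) + 0 + (-5) = 15
σ = (3, 4, 2, 1): 24 + (-4) + 5 + (-6) = 19
σ = (4, 1, 2, 3): 4 + 20 + 5 + (-3) = 26
σ = (4, 1, 3, 2): 4 + 20 + 3 + (-5) = 22
σ = (4, 2, 1, 3): 4 + 20 + 0 + (-3) = 21
σ = (4, 2, 3, 1): 4 + 20 + 3 + (-6) = 21
σ = (4, 3, 1, 2): 4 + 12 + 0 + (-5) = 11
σ = (4, 3, 2, 1): 4 + 12 + 5 + (-6) = 15
Optimal value attained by: σ = (2, 4, 1, 3).
Answer: det⊕(C) = -12; verdict: SINGULAR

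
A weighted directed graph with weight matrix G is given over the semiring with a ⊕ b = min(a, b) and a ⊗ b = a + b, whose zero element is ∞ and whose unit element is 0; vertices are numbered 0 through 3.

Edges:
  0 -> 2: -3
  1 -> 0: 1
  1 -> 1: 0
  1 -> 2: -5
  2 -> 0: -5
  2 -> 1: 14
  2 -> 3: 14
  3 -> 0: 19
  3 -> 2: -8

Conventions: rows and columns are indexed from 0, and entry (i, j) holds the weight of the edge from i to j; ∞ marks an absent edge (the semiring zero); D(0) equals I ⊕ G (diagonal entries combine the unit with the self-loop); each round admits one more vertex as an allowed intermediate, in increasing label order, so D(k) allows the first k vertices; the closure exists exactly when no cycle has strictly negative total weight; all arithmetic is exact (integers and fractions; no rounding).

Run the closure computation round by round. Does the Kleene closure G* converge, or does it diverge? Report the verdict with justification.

D(0):
  [0, ∞, -3, ∞]
  [1, 0, -5, ∞]
  [-5, 14, 0, 14]
  [19, ∞, -8, 0]
Detection: at round 1, diagonal entry (2, 2) turns strictly negative.
Key observation: the cycle 2->0->2 has total weight (-5) + (-3), which is strictly negative.
Answer: DIVERGES — negative cycle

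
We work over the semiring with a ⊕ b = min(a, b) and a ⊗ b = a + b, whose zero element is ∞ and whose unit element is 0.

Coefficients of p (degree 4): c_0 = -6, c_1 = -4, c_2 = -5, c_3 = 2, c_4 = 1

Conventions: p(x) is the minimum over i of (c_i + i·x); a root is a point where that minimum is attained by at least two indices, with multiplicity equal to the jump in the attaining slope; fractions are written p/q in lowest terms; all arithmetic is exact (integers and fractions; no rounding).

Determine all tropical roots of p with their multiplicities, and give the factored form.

hull edge (i=0, c=-6) to (i=2, c=-5): slope 1/2, span 2
hull edge (i=2, c=-5) to (i=4, c=1): slope 3, span 2
Factored form: p(x) = 1 ⊗ (x ⊕ (-3)) ⊗ (x ⊕ (-3)) ⊗ (x ⊕ (-1/2)) ⊗ (x ⊕ (-1/2))
Answer: roots = -3 (mult 2), -1/2 (mult 2)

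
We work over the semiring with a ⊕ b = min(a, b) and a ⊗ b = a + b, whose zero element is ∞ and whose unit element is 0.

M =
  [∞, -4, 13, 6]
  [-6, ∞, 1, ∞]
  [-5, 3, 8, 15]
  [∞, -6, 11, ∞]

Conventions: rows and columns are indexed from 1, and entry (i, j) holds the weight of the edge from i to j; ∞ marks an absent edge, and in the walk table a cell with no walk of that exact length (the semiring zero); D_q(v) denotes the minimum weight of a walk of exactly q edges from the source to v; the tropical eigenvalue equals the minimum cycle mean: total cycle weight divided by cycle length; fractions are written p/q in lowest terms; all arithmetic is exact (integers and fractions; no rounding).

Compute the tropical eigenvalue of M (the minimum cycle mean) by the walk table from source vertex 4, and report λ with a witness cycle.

q=0: [∞, ∞, ∞, 0]
q=1: [∞, -6, 11, ∞]
q=2: [-12, 14, -5, 26]
q=3: [-10, -16, 1, -6]
q=4: [-22, -14, -15, -4]
Optimal cycle mean attained by: cycle 1->2->1, total (-4) + (-6), length 2.
Answer: λ = -5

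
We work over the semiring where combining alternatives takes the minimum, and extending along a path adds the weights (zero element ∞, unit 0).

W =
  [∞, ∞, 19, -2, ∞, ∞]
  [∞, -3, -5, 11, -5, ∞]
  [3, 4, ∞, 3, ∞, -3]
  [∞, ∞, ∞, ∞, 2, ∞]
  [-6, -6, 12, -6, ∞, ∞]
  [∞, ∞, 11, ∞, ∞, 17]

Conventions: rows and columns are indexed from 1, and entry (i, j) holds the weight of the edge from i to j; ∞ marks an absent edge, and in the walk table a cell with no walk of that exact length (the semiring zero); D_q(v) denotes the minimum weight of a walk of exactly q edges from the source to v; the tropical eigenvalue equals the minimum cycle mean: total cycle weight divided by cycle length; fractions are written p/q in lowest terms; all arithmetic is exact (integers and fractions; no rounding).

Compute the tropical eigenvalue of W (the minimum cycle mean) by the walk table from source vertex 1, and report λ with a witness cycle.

q=0: [0, ∞, ∞, ∞, ∞, ∞]
q=1: [∞, ∞, 19, -2, ∞, ∞]
q=2: [22, 23, ∞, 22, 0, 16]
q=3: [-6, -6, 12, -6, 18, 33]
q=4: [12, -9, -11, -8, -11, 9]
q=5: [-17, -17, -14, -17, -14, -14]
q=6: [-20, -20, -22, -20, -22, -17]
Optimal cycle mean attained by: cycle 2->5->2, total (-5) + (-6), length 2.
Answer: λ = -11/2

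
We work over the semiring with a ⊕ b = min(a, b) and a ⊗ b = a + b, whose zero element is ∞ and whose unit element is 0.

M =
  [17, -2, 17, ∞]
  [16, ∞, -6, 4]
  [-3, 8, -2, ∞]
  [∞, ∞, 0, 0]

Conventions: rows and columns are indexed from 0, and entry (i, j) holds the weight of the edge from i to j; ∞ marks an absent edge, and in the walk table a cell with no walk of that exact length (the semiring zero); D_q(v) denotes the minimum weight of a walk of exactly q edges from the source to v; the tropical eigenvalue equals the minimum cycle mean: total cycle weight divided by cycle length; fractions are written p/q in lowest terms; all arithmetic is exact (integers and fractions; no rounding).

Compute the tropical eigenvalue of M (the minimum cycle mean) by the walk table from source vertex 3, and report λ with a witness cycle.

q=0: [∞, ∞, ∞, 0]
q=1: [∞, ∞, 0, 0]
q=2: [-3, 8, -2, 0]
q=3: [-5, -5, -4, 0]
q=4: [-7, -7, -11, -1]
Optimal cycle mean attained by: cycle 0->1->2->0, total (-2) + (-6) + (-3), length 3.
Answer: λ = -11/3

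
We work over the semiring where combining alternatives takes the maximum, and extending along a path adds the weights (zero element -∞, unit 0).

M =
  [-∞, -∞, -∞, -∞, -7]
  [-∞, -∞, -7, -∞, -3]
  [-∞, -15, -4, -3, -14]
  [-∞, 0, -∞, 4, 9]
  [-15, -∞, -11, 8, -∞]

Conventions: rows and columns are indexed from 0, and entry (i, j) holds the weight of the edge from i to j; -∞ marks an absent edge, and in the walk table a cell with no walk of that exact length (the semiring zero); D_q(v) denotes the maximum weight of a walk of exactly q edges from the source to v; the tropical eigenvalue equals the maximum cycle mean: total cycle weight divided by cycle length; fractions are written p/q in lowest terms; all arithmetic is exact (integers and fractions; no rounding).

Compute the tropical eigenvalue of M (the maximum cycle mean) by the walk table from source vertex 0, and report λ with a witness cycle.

q=0: [0, -∞, -∞, -∞, -∞]
q=1: [-∞, -∞, -∞, -∞, -7]
q=2: [-22, -∞, -18, 1, -∞]
q=3: [-∞, 1, -22, 5, 10]
q=4: [-5, 5, -1, 18, 14]
q=5: [-1, 18, 3, 22, 27]
Optimal cycle mean attained by: cycle 3->4->3, total 9 + 8, length 2.
Answer: λ = 17/2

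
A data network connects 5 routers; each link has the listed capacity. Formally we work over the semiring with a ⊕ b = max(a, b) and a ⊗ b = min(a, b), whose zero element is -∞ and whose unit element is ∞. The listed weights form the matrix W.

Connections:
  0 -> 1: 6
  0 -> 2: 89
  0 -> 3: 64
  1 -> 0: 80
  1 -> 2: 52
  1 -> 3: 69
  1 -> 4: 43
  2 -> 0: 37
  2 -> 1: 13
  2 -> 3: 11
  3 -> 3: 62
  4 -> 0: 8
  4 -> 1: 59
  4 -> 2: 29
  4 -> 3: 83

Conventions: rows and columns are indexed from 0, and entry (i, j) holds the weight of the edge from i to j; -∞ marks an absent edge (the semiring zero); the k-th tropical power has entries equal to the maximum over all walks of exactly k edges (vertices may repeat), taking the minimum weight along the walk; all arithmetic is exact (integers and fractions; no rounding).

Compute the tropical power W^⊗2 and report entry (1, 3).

W^⊗2:
  [37, 13, 6, 62, 6]
  [37, 43, 80, 64, -∞]
  [13, 6, 37, 37, 13]
  [-∞, -∞, -∞, 62, -∞]
  [59, 13, 52, 62, 43]
Key observation: the optimum is the walk 1->0->3, with weight 80 min 64 = 64.
Optimal value attained by: walk 1->0->3.
Answer: (W^⊗2)[1][3] = 64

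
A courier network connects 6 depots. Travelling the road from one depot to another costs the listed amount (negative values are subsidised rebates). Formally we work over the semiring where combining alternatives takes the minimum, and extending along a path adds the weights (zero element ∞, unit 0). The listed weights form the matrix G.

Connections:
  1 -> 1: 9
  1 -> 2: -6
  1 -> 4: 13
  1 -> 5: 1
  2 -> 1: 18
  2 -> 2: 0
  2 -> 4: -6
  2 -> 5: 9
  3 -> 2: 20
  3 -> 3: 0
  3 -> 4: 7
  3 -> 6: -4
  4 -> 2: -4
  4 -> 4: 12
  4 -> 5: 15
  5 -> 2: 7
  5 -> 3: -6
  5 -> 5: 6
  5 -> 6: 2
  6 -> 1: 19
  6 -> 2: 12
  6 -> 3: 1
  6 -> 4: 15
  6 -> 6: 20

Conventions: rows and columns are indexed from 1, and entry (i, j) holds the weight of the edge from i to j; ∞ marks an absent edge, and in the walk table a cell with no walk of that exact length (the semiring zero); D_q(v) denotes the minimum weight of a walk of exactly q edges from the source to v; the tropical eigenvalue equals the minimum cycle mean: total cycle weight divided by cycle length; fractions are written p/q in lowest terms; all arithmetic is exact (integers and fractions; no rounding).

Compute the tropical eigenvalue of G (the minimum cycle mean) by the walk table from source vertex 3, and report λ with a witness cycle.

q=0: [∞, ∞, 0, ∞, ∞, ∞]
q=1: [∞, 20, 0, 7, ∞, -4]
q=2: [15, 3, -3, 7, 22, -4]
q=3: [15, 3, -3, -3, 12, -7]
q=4: [12, -7, -6, -3, 12, -7]
q=5: [11, -7, -6, -13, 2, -10]
q=6: [9, -17, -9, -13, 2, -10]
Optimal cycle mean attained by: cycle 2->4->2, total (-6) + (-4), length 2.
Answer: λ = -5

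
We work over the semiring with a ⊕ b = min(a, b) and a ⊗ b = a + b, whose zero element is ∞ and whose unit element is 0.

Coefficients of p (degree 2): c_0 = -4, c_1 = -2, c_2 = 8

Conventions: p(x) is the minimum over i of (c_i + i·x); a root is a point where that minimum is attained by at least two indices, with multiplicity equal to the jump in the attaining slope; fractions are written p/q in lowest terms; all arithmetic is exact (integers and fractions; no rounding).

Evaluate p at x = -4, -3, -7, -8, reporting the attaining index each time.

p(-4) = min(-4+0·(-4)=-4, -2+1·(-4)=-6, 8+2·(-4)=0) = -6 (attained by i=1)
p(-3) = min(-4+0·(-3)=-4, -2+1·(-3)=-5, 8+2·(-3)=2) = -5 (attained by i=1)
p(-7) = min(-4+0·(-7)=-4, -2+1·(-7)=-9, 8+2·(-7)=-6) = -9 (attained by i=1)
p(-8) = min(-4+0·(-8)=-4, -2+1·(-8)=-10, 8+2·(-8)=-8) = -10 (attained by i=1)
Answer: p(-4) = -6; p(-3) = -5; p(-7) = -9; p(-8) = -10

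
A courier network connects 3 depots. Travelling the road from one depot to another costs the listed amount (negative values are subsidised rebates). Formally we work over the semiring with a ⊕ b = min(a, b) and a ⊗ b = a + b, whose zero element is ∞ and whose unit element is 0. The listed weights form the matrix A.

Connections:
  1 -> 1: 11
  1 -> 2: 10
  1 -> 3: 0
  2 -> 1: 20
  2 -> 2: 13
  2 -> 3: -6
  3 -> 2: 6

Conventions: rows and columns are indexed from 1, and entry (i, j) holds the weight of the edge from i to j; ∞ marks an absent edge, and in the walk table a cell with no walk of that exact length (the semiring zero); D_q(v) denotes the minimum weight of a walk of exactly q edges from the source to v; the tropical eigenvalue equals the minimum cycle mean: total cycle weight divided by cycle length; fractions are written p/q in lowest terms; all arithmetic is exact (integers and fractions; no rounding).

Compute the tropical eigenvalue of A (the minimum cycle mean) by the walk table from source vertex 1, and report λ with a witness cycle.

q=0: [0, ∞, ∞]
q=1: [11, 10, 0]
q=2: [22, 6, 4]
q=3: [26, 10, 0]
Optimal cycle mean attained by: cycle 2->3->2, total (-6) + 6, length 2.
Answer: λ = 0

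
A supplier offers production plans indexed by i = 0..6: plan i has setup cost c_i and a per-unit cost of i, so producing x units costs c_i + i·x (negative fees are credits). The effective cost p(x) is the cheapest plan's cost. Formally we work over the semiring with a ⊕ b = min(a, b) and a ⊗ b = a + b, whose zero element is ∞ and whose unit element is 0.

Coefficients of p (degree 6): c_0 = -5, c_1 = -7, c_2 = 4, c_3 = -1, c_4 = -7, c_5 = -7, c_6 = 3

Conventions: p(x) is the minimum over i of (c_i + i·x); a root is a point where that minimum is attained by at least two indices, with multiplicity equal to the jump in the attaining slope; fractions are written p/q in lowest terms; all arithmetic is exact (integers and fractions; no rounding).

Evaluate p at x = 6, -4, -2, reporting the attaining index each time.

p(6) = min(-5+0·6=-5, -7+1·6=-1, 4+2·6=16, -1+3·6=17, -7+4·6=17, -7+5·6=23, 3+6·6=39) = -5 (attained by i=0)
p(-4) = min(-5+0·(-4)=-5, -7+1·(-4)=-11, 4+2·(-4)=-4, -1+3·(-4)=-13, -7+4·(-4)=-23, -7+5·(-4)=-27, 3+6·(-4)=-21) = -27 (attained by i=5)
p(-2) = min(-5+0·(-2)=-5, -7+1·(-2)=-9, 4+2·(-2)=0, -1+3·(-2)=-7, -7+4·(-2)=-15, -7+5·(-2)=-17, 3+6·(-2)=-9) = -17 (attained by i=5)
Answer: p(6) = -5; p(-4) = -27; p(-2) = -17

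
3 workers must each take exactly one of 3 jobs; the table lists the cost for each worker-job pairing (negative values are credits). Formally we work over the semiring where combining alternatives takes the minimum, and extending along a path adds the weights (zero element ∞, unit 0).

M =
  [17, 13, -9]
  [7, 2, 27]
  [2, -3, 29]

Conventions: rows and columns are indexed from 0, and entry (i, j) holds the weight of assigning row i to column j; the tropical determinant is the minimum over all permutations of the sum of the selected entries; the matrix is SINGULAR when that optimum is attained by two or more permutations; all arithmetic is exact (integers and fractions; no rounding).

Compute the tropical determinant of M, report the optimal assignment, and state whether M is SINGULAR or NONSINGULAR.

σ = (0, 1, 2): 17 + 2 + 29 = 48
σ = (0, 2, 1): 17 + 27 + (-3) = 41
σ = (1, 0, 2): 13 + 7 + 29 = 49
σ = (1, 2, 0): 13 + 27 + 2 = 42
σ = (2, 0, 1): (-9) + 7 + (-3) = -5
σ = (2, 1, 0): (-9) + 2 + 2 = -5
Optimal value attained by: σ = (2, 0, 1).
Answer: det⊕(M) = -5; verdict: SINGULAR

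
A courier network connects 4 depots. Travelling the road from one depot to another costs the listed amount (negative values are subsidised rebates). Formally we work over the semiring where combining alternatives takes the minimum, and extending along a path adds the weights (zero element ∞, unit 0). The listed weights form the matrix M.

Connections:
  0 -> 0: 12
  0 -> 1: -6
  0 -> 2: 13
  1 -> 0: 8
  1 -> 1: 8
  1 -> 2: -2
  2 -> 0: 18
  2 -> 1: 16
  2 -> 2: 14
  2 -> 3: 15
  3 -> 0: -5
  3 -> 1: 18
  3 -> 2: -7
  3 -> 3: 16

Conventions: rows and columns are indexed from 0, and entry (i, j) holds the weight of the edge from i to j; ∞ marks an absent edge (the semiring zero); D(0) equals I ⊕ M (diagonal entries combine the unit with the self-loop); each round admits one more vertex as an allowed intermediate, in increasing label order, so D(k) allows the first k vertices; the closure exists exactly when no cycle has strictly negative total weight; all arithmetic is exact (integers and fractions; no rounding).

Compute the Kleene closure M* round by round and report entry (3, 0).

D(0):
  [0, -6, 13, ∞]
  [8, 0, -2, ∞]
  [18, 16, 0, 15]
  [-5, 18, -7, 0]
D(1):
  [0, -6, 13, ∞]
  [8, 0, -2, ∞]
  [18, 12, 0, 15]
  [-5, -11, -7, 0]
D(2):
  [0, -6, -8, ∞]
  [8, 0, -2, ∞]
  [18, 12, 0, 15]
  [-5, -11, -13, 0]
D(3):
  [0, -6, -8, 7]
  [8, 0, -2, 13]
  [18, 12, 0, 15]
  [-5, -11, -13, 0]
D(4):
  [0, -6, -8, 7]
  [8, 0, -2, 13]
  [10, 4, 0, 15]
  [-5, -11, -13, 0]
Answer: M*[3][0] = -5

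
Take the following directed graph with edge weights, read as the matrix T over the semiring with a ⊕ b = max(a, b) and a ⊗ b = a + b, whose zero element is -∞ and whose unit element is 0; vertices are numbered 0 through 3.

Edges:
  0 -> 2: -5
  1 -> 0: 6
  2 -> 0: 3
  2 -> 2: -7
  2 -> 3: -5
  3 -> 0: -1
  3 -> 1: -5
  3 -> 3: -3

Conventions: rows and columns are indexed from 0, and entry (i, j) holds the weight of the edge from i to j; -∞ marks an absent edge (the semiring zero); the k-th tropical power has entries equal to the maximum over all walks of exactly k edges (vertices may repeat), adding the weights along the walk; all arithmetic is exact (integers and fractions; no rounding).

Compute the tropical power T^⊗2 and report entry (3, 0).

T^⊗2:
  [-2, -∞, -12, -10]
  [-∞, -∞, 1, -∞]
  [-4, -10, -2, -8]
  [1, -8, -6, -6]
Key observation: the optimum is the walk 3->1->0, with weight (-5) + 6 = 1.
Optimal value attained by: walk 3->1->0.
Answer: (T^⊗2)[3][0] = 1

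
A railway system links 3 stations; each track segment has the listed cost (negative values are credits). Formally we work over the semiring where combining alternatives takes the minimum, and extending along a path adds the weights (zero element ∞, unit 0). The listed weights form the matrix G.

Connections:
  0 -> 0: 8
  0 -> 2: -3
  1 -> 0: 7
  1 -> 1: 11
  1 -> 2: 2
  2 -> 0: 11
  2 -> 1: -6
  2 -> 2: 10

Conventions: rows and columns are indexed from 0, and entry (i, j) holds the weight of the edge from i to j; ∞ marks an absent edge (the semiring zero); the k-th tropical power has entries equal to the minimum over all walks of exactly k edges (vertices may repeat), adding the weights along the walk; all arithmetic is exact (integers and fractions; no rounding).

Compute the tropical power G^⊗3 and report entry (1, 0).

G^⊗2:
  [8, -9, 5]
  [13, -4, 4]
  [1, 4, -4]
G^⊗3:
  [-2, -1, -7]
  [3, -2, -2]
  [7, -10, -2]
Key observation: the optimum is the walk 1->2->1->0, with weight 2 + (-6) + 7 = 3.
Optimal value attained by: walk 1->2->1->0.
Answer: (G^⊗3)[1][0] = 3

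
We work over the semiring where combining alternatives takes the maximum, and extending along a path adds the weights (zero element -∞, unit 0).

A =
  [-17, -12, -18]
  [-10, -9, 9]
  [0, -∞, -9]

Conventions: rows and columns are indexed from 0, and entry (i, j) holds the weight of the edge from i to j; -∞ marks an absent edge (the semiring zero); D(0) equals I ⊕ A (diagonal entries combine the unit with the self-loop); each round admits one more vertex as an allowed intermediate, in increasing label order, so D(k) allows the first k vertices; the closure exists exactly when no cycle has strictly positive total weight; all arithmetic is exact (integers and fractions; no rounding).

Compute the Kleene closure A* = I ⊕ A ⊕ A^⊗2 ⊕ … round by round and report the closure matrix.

D(0):
  [0, -12, -18]
  [-10, 0, 9]
  [0, -∞, 0]
D(1):
  [0, -12, -18]
  [-10, 0, 9]
  [0, -12, 0]
D(2):
  [0, -12, -3]
  [-10, 0, 9]
  [0, -12, 0]
D(3):
  [0, -12, -3]
  [9, 0, 9]
  [0, -12, 0]
Answer: A* = [[0, -12, -3], [9, 0, 9], [0, -12, 0]]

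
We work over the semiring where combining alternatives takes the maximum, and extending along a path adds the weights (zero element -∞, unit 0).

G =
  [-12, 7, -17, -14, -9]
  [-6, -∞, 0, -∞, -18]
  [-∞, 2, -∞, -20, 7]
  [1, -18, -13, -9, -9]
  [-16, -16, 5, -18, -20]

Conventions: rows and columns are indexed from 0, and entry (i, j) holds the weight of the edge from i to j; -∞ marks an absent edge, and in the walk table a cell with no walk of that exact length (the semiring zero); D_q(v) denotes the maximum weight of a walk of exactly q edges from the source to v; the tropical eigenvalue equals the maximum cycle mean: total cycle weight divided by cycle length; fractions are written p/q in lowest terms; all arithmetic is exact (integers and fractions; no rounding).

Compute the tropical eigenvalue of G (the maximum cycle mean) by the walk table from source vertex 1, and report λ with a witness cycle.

q=0: [-∞, 0, -∞, -∞, -∞]
q=1: [-6, -∞, 0, -∞, -18]
q=2: [-18, 2, -13, -20, 7]
q=3: [-4, -9, 12, -11, -6]
q=4: [-10, 14, -1, -8, 19]
q=5: [8, 3, 24, 1, 6]
Optimal cycle mean attained by: cycle 2->4->2, total 7 + 5, length 2.
Answer: λ = 6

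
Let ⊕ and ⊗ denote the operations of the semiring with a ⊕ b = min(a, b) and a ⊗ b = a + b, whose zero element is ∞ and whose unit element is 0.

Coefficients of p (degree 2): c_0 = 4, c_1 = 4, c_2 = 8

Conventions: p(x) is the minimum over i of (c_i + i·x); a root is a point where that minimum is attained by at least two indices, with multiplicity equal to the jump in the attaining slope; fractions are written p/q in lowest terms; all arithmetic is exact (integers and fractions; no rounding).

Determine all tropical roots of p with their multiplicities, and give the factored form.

hull edge (i=0, c=4) to (i=1, c=4): slope 0, span 1
hull edge (i=1, c=4) to (i=2, c=8): slope 4, span 1
Factored form: p(x) = 8 ⊗ (x ⊕ (-4)) ⊗ (x ⊕ 0)
Answer: roots = -4 (mult 1), 0 (mult 1)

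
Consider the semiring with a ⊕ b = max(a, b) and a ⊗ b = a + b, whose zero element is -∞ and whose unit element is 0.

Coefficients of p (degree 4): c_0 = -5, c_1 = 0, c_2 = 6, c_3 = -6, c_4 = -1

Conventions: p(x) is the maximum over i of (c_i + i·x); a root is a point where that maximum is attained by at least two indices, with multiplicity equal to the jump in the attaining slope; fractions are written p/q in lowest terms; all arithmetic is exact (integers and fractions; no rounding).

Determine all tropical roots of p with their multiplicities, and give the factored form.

hull edge (i=0, c=-5) to (i=2, c=6): slope 11/2, span 2
hull edge (i=2, c=6) to (i=4, c=-1): slope -7/2, span 2
Factored form: p(x) = -1 ⊗ (x ⊕ (-11/2)) ⊗ (x ⊕ (-11/2)) ⊗ (x ⊕ 7/2) ⊗ (x ⊕ 7/2)
Answer: roots = -11/2 (mult 2), 7/2 (mult 2)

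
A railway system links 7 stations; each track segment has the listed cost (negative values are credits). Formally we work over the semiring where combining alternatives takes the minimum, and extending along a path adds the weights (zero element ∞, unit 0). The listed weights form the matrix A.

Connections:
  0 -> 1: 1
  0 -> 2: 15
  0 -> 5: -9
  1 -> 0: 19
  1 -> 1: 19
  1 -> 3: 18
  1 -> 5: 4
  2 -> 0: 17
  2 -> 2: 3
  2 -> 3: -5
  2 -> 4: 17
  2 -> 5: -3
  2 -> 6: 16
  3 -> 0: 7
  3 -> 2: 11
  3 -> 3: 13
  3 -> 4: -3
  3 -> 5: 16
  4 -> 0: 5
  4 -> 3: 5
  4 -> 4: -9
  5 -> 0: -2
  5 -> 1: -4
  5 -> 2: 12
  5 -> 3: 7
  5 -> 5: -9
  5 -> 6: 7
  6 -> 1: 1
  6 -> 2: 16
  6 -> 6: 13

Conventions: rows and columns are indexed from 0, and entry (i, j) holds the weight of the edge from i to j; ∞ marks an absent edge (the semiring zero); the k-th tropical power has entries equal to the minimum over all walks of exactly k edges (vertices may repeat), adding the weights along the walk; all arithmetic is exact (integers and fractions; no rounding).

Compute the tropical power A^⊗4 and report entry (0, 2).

A^⊗2:
  [-11, -13, 3, -2, 32, -18, -2]
  [2, 0, 16, 11, 15, -5, 11]
  [-5, -7, 6, -2, -8, -12, 4]
  [2, 8, 14, 2, -12, -2, 23]
  [-4, 6, 16, -4, -18, -4, ∞]
  [-11, -13, 3, -2, 4, -18, -2]
  [20, 14, 19, 11, 33, 5, 26]
A^⊗3:
  [-20, -22, -6, -11, -5, -27, -11]
  [-7, -9, 7, 2, 6, -14, 2]
  [-14, -16, 0, -5, -17, -21, -5]
  [-7, -6, 10, -7, -21, -11, 5]
  [-13, -8, 7, -13, -27, -13, 3]
  [-20, -22, -6, -11, -5, -27, -11]
  [3, 1, 17, 12, 8, -4, 12]
A^⊗4:
  [-29, -31, -15, -20, -14, -36, -20]
  [-16, -18, -2, -7, -3, -23, -7]
  [-23, -25, -9, -14, -26, -30, -14]
  [-16, -15, 1, -16, -30, -20, -4]
  [-22, -17, -2, -22, -36, -22, -6]
  [-29, -31, -15, -20, -14, -36, -20]
  [-6, -8, 8, 3, -1, -13, 3]
Key observation: the optimum is the walk 0->5->5->5->2, with weight (-9) + (-9) + (-9) + 12 = -15.
Optimal value attained by: walk 0->5->5->5->2.
Answer: (A^⊗4)[0][2] = -15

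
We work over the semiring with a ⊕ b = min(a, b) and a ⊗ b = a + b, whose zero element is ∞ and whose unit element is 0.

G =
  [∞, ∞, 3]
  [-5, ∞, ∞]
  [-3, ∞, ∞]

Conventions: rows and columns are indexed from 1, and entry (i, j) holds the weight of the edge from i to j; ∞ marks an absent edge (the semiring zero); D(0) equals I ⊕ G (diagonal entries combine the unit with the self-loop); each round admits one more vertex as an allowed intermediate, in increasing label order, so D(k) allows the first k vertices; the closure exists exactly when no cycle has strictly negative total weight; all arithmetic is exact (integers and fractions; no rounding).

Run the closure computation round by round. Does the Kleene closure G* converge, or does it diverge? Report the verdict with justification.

D(0):
  [0, ∞, 3]
  [-5, 0, ∞]
  [-3, ∞, 0]
D(1):
  [0, ∞, 3]
  [-5, 0, -2]
  [-3, ∞, 0]
D(2):
  [0, ∞, 3]
  [-5, 0, -2]
  [-3, ∞, 0]
D(3):
  [0, ∞, 3]
  [-5, 0, -2]
  [-3, ∞, 0]
Key observation: every diagonal entry stays at the unit through all rounds, so no improving cycle exists.
Answer: CONVERGES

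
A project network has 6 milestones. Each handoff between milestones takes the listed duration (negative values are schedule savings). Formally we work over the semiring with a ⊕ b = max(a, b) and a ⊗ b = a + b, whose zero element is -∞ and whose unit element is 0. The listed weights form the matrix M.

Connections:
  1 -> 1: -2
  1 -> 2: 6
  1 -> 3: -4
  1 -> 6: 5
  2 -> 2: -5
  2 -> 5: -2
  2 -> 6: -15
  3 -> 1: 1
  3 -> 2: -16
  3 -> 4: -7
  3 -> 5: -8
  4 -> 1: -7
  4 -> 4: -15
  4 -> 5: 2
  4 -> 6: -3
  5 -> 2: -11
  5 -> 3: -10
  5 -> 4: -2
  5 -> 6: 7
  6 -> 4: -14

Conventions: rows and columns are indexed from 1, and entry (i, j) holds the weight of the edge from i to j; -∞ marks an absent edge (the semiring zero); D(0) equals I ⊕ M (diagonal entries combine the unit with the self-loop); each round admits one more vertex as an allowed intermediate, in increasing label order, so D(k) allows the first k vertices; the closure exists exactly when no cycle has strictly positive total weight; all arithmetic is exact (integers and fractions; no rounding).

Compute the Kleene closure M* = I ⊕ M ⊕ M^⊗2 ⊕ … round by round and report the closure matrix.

D(0):
  [0, 6, -4, -∞, -∞, 5]
  [-∞, 0, -∞, -∞, -2, -15]
  [1, -16, 0, -7, -8, -∞]
  [-7, -∞, -∞, 0, 2, -3]
  [-∞, -11, -10, -2, 0, 7]
  [-∞, -∞, -∞, -14, -∞, 0]
D(1):
  [0, 6, -4, -∞, -∞, 5]
  [-∞, 0, -∞, -∞, -2, -15]
  [1, 7, 0, -7, -8, 6]
  [-7, -1, -11, 0, 2, -2]
  [-∞, -11, -10, -2, 0, 7]
  [-∞, -∞, -∞, -14, -∞, 0]
D(2):
  [0, 6, -4, -∞, 4, 5]
  [-∞, 0, -∞, -∞, -2, -15]
  [1, 7, 0, -7, 5, 6]
  [-7, -1, -11, 0, 2, -2]
  [-∞, -11, -10, -2, 0, 7]
  [-∞, -∞, -∞, -14, -∞, 0]
D(3):
  [0, 6, -4, -11, 4, 5]
  [-∞, 0, -∞, -∞, -2, -15]
  [1, 7, 0, -7, 5, 6]
  [-7, -1, -11, 0, 2, -2]
  [-9, -3, -10, -2, 0, 7]
  [-∞, -∞, -∞, -14, -∞, 0]
D(4):
  [0, 6, -4, -11, 4, 5]
  [-∞, 0, -∞, -∞, -2, -15]
  [1, 7, 0, -7, 5, 6]
  [-7, -1, -11, 0, 2, -2]
  [-9, -3, -10, -2, 0, 7]
  [-21, -15, -25, -14, -12, 0]
D(5):
  [0, 6, -4, 2, 4, 11]
  [-11, 0, -12, -4, -2, 5]
  [1, 7, 0, 3, 5, 12]
  [-7, -1, -8, 0, 2, 9]
  [-9, -3, -10, -2, 0, 7]
  [-21, -15, -22, -14, -12, 0]
D(6):
  [0, 6, -4, 2, 4, 11]
  [-11, 0, -12, -4, -2, 5]
  [1, 7, 0, 3, 5, 12]
  [-7, -1, -8, 0, 2, 9]
  [-9, -3, -10, -2, 0, 7]
  [-21, -15, -22, -14, -12, 0]
Answer: M* = [[0, 6, -4, 2, 4, 11], [-11, 0, -12, -4, -2, 5], [1, 7, 0, 3, 5, 12], [-7, -1, -8, 0, 2, 9], [-9, -3, -10, -2, 0, 7], [-21, -15, -22, -14, -12, 0]]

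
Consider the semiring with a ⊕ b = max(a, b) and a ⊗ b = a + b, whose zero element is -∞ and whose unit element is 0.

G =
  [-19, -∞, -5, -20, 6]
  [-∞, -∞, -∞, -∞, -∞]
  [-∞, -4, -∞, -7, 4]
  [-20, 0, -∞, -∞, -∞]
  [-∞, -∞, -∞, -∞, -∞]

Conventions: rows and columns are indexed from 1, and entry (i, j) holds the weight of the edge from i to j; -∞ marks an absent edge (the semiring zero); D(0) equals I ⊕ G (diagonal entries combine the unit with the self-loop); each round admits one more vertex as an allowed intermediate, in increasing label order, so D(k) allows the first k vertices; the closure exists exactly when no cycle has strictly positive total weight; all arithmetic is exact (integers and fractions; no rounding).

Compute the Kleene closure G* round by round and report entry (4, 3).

D(0):
  [0, -∞, -5, -20, 6]
  [-∞, 0, -∞, -∞, -∞]
  [-∞, -4, 0, -7, 4]
  [-20, 0, -∞, 0, -∞]
  [-∞, -∞, -∞, -∞, 0]
D(1):
  [0, -∞, -5, -20, 6]
  [-∞, 0, -∞, -∞, -∞]
  [-∞, -4, 0, -7, 4]
  [-20, 0, -25, 0, -14]
  [-∞, -∞, -∞, -∞, 0]
D(2):
  [0, -∞, -5, -20, 6]
  [-∞, 0, -∞, -∞, -∞]
  [-∞, -4, 0, -7, 4]
  [-20, 0, -25, 0, -14]
  [-∞, -∞, -∞, -∞, 0]
D(3):
  [0, -9, -5, -12, 6]
  [-∞, 0, -∞, -∞, -∞]
  [-∞, -4, 0, -7, 4]
  [-20, 0, -25, 0, -14]
  [-∞, -∞, -∞, -∞, 0]
D(4):
  [0, -9, -5, -12, 6]
  [-∞, 0, -∞, -∞, -∞]
  [-27, -4, 0, -7, 4]
  [-20, 0, -25, 0, -14]
  [-∞, -∞, -∞, -∞, 0]
D(5):
  [0, -9, -5, -12, 6]
  [-∞, 0, -∞, -∞, -∞]
  [-27, -4, 0, -7, 4]
  [-20, 0, -25, 0, -14]
  [-∞, -∞, -∞, -∞, 0]
Answer: G*[4][3] = -25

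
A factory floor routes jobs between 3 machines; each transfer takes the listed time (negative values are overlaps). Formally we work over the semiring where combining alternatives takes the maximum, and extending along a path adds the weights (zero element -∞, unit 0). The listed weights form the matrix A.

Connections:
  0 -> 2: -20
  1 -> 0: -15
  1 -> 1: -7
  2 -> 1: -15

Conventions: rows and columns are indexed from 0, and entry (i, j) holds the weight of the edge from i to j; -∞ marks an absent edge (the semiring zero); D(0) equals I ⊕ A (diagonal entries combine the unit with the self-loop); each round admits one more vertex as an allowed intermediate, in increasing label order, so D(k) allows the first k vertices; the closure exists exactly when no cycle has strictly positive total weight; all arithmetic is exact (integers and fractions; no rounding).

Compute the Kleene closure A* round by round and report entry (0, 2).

D(0):
  [0, -∞, -20]
  [-15, 0, -∞]
  [-∞, -15, 0]
D(1):
  [0, -∞, -20]
  [-15, 0, -35]
  [-∞, -15, 0]
D(2):
  [0, -∞, -20]
  [-15, 0, -35]
  [-30, -15, 0]
D(3):
  [0, -35, -20]
  [-15, 0, -35]
  [-30, -15, 0]
Answer: A*[0][2] = -20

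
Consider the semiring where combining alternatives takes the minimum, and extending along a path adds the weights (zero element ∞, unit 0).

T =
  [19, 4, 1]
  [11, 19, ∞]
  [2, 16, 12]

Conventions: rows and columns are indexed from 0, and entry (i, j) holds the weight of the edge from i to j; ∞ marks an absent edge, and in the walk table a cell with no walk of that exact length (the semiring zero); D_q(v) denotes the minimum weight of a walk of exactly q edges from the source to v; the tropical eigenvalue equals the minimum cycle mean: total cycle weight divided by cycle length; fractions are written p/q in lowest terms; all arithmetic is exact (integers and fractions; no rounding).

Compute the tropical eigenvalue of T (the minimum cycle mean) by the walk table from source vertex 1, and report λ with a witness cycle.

q=0: [∞, 0, ∞]
q=1: [11, 19, ∞]
q=2: [30, 15, 12]
q=3: [14, 28, 24]
Optimal cycle mean attained by: cycle 0->2->0, total 1 + 2, length 2.
Answer: λ = 3/2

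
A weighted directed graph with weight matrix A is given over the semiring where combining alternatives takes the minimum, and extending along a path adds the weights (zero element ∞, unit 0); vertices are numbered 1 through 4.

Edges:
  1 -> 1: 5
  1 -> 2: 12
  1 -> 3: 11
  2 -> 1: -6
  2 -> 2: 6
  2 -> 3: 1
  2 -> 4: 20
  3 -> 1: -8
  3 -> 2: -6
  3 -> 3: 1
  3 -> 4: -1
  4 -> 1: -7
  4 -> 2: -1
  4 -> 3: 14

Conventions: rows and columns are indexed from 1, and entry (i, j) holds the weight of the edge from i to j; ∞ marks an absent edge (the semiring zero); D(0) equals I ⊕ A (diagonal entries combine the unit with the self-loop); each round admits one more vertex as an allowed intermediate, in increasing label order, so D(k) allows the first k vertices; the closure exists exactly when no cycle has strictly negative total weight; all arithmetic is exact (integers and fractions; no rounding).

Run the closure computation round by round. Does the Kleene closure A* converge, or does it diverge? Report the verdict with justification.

D(0):
  [0, 12, 11, ∞]
  [-6, 0, 1, 20]
  [-8, -6, 0, -1]
  [-7, -1, 14, 0]
D(1):
  [0, 12, 11, ∞]
  [-6, 0, 1, 20]
  [-8, -6, 0, -1]
  [-7, -1, 4, 0]
Detection: at round 2, diagonal entry (3, 3) turns strictly negative.
Key observation: the cycle 3->2->1->3 has total weight (-6) + (-6) + 11, which is strictly negative.
Answer: DIVERGES — negative cycle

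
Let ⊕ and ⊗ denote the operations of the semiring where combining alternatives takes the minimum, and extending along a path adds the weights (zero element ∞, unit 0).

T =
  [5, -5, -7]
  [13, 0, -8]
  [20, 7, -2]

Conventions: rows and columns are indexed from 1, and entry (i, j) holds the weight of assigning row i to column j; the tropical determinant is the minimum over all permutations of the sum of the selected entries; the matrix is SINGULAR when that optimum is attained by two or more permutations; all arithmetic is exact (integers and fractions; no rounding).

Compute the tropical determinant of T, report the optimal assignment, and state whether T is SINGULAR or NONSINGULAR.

σ = (1, 2, 3): 5 + 0 + (-2) = 3
σ = (1, 3, 2): 5 + (-8) + 7 = 4
σ = (2, 1, 3): (-5) + 13 + (-2) = 6
σ = (2, 3, 1): (-5) + (-8) + 20 = 7
σ = (3, 1, 2): (-7) + 13 + 7 = 13
σ = (3, 2, 1): (-7) + 0 + 20 = 13
Optimal value attained by: σ = (1, 2, 3).
Answer: det⊕(T) = 3; verdict: NONSINGULAR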